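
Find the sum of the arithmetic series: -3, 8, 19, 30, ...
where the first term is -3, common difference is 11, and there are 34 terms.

Sₙ = n/2 × (first + last)
Last term = a + (n-1)d = -3 + (34-1)×11 = 360
S_34 = 34/2 × (-3 + 360)
S_34 = 34/2 × 357 = 6069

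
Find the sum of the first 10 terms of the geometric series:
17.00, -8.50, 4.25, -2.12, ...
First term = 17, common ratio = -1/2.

Sₙ = a(1 - rⁿ) / (1 - r)
S_10 = 17(1 - (-1/2)^10) / (1 - (-1/2))
S_10 = 17(1 - (1/1024)) / (3/2)
S_10 = 5797/512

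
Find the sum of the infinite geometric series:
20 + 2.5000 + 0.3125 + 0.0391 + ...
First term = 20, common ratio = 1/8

For |r| < 1, S = a / (1 - r)
S = 20 / (1 - (1/8))
S = 20 / (7/8)
S = 160/7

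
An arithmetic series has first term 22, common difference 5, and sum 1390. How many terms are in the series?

Using S = n/2 × [2a + (n-1)d]
1390 = n/2 × [2(22) + (n-1)(5)]
1390 = n/2 × [44 + 5n - 5]
2780 = n × [39 + 5n]
5n² + (39)n - 2780 = 0
Discriminant: Δ = (39)² - 4(5)(-2780) = 1521 + 55600 = 57121
√Δ = 239
n = [-(39) + √Δ] / (2·5) = (-39 + 239) / 10 = 200 / 10 = 20
(The negative root is discarded since n must be a positive integer.)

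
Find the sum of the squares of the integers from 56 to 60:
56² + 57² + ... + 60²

Use ∑_{k=1}^{n} k² = n(n+1)(2n+1)/6, then subtract the first 55 terms.
∑_{k=1}^{60} k² = 60×61×121/6 = 73810
∑_{k=1}^{55} k² = 55×56×111/6 = 56980
∑_{k=56}^{60} k² = 73810 - 56980 = 16830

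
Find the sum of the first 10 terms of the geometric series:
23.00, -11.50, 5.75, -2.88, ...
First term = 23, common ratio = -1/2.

Sₙ = a(1 - rⁿ) / (1 - r)
S_10 = 23(1 - (-1/2)^10) / (1 - (-1/2))
S_10 = 23(1 - (1/1024)) / (3/2)
S_10 = 7843/512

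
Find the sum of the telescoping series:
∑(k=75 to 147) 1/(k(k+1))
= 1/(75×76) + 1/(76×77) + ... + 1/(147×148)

Partial fractions: 1/(k(k+1)) = 1/k - 1/(k+1)
The series telescopes:
= (1/75 - 1/76) + (1/76 - 1/77) + ... + (1/147 - 1/148)
= 1/75 - 1/148
= 73/11100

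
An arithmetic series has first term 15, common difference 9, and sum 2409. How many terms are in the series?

Using S = n/2 × [2a + (n-1)d]
2409 = n/2 × [2(15) + (n-1)(9)]
2409 = n/2 × [30 + 9n - 9]
4818 = n × [21 + 9n]
9n² + (21)n - 4818 = 0
Discriminant: Δ = (21)² - 4(9)(-4818) = 441 + 173448 = 173889
√Δ = 417
n = [-(21) + √Δ] / (2·9) = (-21 + 417) / 18 = 396 / 18 = 22
(The negative root is discarded since n must be a positive integer.)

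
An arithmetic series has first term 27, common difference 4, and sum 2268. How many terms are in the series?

Using S = n/2 × [2a + (n-1)d]
2268 = n/2 × [2(27) + (n-1)(4)]
2268 = n/2 × [54 + 4n - 4]
4536 = n × [50 + 4n]
4n² + (50)n - 4536 = 0
Discriminant: Δ = (50)² - 4(4)(-4536) = 2500 + 72576 = 75076
√Δ = 274
n = [-(50) + √Δ] / (2·4) = (-50 + 274) / 8 = 224 / 8 = 28
(The negative root is discarded since n must be a positive integer.)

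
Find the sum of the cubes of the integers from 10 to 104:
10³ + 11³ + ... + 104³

Use ∑_{k=1}^{n} k³ = [n(n+1)/2]², then subtract the first 9 terms.
∑_{k=1}^{104} k³ = [104×105/2]² = 5460² = 29811600
∑_{k=1}^{9} k³ = [9×10/2]² = 45² = 2025
∑_{k=10}^{104} k³ = 29811600 - 2025 = 29809575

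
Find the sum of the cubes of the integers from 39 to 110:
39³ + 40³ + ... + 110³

Use ∑_{k=1}^{n} k³ = [n(n+1)/2]², then subtract the first 38 terms.
∑_{k=1}^{110} k³ = [110×111/2]² = 6105² = 37271025
∑_{k=1}^{38} k³ = [38×39/2]² = 741² = 549081
∑_{k=39}^{110} k³ = 37271025 - 549081 = 36721944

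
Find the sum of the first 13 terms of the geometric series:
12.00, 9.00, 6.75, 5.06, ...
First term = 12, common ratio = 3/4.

Sₙ = a(1 - rⁿ) / (1 - r)
S_13 = 12(1 - (3/4)^13) / (1 - (3/4))
S_13 = 12(1 - (1594323/67108864)) / (1/4)
S_13 = 196543623/4194304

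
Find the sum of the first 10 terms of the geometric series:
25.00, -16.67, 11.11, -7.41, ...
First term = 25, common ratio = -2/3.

Sₙ = a(1 - rⁿ) / (1 - r)
S_10 = 25(1 - (-2/3)^10) / (1 - (-2/3))
S_10 = 25(1 - (1024/59049)) / (5/3)
S_10 = 290125/19683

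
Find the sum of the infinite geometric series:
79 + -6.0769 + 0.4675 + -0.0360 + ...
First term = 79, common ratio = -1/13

For |r| < 1, S = a / (1 - r)
S = 79 / (1 - (-1/13))
S = 79 / (14/13)
S = 1027/14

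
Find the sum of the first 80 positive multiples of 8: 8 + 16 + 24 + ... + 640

Factor out 8: = 8(1 + 2 + ... + 80) = 8 × n(n+1)/2
= 8 × 80×81/2
= 8 × 3240
= 25920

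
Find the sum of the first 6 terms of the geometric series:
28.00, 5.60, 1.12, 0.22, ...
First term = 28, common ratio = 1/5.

Sₙ = a(1 - rⁿ) / (1 - r)
S_6 = 28(1 - (1/5)^6) / (1 - (1/5))
S_6 = 28(1 - (1/15625)) / (4/5)
S_6 = 109368/3125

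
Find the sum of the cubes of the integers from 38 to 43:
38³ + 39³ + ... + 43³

Use ∑_{k=1}^{n} k³ = [n(n+1)/2]², then subtract the first 37 terms.
∑_{k=1}^{43} k³ = [43×44/2]² = 946² = 894916
∑_{k=1}^{37} k³ = [37×38/2]² = 703² = 494209
∑_{k=38}^{43} k³ = 894916 - 494209 = 400707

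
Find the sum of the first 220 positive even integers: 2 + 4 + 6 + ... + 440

Sum of first n even numbers = n(n+1)
= 220×221
= 48620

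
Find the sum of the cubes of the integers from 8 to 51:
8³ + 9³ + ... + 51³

Use ∑_{k=1}^{n} k³ = [n(n+1)/2]², then subtract the first 7 terms.
∑_{k=1}^{51} k³ = [51×52/2]² = 1326² = 1758276
∑_{k=1}^{7} k³ = [7×8/2]² = 28² = 784
∑_{k=8}^{51} k³ = 1758276 - 784 = 1757492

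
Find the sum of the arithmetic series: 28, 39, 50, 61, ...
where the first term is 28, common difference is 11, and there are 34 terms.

Sₙ = n/2 × (first + last)
Last term = a + (n-1)d = 28 + (34-1)×11 = 391
S_34 = 34/2 × (28 + 391)
S_34 = 34/2 × 419 = 7123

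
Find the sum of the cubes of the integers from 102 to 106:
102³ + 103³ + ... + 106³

Use ∑_{k=1}^{n} k³ = [n(n+1)/2]², then subtract the first 101 terms.
∑_{k=1}^{106} k³ = [106×107/2]² = 5671² = 32160241
∑_{k=1}^{101} k³ = [101×102/2]² = 5151² = 26532801
∑_{k=102}^{106} k³ = 32160241 - 26532801 = 5627440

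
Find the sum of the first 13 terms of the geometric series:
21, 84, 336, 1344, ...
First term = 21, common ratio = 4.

Sₙ = a(1 - rⁿ) / (1 - r)
S_13 = 21(1 - 4^13) / (1 - 4)
S_13 = 21(1 - 67108864) / (-3)
S_13 = 469762041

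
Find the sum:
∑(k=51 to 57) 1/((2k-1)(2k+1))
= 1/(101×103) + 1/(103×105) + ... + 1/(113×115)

Partial fractions: 1/((2k-1)(2k+1)) = (1/2)[1/(2k-1) - 1/(2k+1)]
The series telescopes:
= (1/2)[1/101 - 1/115]
= 7/11615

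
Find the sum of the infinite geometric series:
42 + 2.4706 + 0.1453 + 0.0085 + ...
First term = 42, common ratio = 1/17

For |r| < 1, S = a / (1 - r)
S = 42 / (1 - (1/17))
S = 42 / (16/17)
S = 357/8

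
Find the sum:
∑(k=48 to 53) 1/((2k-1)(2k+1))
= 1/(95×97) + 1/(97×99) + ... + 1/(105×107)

Partial fractions: 1/((2k-1)(2k+1)) = (1/2)[1/(2k-1) - 1/(2k+1)]
The series telescopes:
= (1/2)[1/95 - 1/107]
= 6/10165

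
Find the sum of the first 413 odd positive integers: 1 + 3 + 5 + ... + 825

Sum of first n odd numbers = n²
= 413²
= 170569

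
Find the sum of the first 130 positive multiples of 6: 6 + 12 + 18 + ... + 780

Factor out 6: = 6(1 + 2 + ... + 130) = 6 × n(n+1)/2
= 6 × 130×131/2
= 6 × 8515
= 51090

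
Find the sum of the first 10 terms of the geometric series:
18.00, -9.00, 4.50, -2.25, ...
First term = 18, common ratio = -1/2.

Sₙ = a(1 - rⁿ) / (1 - r)
S_10 = 18(1 - (-1/2)^10) / (1 - (-1/2))
S_10 = 18(1 - (1/1024)) / (3/2)
S_10 = 3069/256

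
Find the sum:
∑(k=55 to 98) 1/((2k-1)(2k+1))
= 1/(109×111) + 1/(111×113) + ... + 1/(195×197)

Partial fractions: 1/((2k-1)(2k+1)) = (1/2)[1/(2k-1) - 1/(2k+1)]
The series telescopes:
= (1/2)[1/109 - 1/197]
= 44/21473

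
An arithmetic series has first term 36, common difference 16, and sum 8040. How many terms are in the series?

Using S = n/2 × [2a + (n-1)d]
8040 = n/2 × [2(36) + (n-1)(16)]
8040 = n/2 × [72 + 16n - 16]
16080 = n × [56 + 16n]
16n² + (56)n - 16080 = 0
Discriminant: Δ = (56)² - 4(16)(-16080) = 3136 + 1029120 = 1032256
√Δ = 1016
n = [-(56) + √Δ] / (2·16) = (-56 + 1016) / 32 = 960 / 32 = 30
(The negative root is discarded since n must be a positive integer.)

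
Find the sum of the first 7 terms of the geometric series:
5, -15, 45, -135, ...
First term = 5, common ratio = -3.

Sₙ = a(1 - rⁿ) / (1 - r)
S_7 = 5(1 - (-3)^7) / (1 - (-3))
S_7 = 5(1 - (-2187)) / (4)
S_7 = 2735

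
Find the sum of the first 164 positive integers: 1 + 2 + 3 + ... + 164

Formula: ∑k = n(n+1)/2
= 164×165/2
= 27060/2
= 13530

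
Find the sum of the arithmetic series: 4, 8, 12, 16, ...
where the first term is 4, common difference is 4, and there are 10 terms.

Sₙ = n/2 × (first + last)
Last term = a + (n-1)d = 4 + (10-1)×4 = 40
S_10 = 10/2 × (4 + 40)
S_10 = 10/2 × 44 = 220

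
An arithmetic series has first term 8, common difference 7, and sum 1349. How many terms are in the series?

Using S = n/2 × [2a + (n-1)d]
1349 = n/2 × [2(8) + (n-1)(7)]
1349 = n/2 × [16 + 7n - 7]
2698 = n × [9 + 7n]
7n² + (9)n - 2698 = 0
Discriminant: Δ = (9)² - 4(7)(-2698) = 81 + 75544 = 75625
√Δ = 275
n = [-(9) + √Δ] / (2·7) = (-9 + 275) / 14 = 266 / 14 = 19
(The negative root is discarded since n must be a positive integer.)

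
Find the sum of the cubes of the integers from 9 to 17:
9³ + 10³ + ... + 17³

Use ∑_{k=1}^{n} k³ = [n(n+1)/2]², then subtract the first 8 terms.
∑_{k=1}^{17} k³ = [17×18/2]² = 153² = 23409
∑_{k=1}^{8} k³ = [8×9/2]² = 36² = 1296
∑_{k=9}^{17} k³ = 23409 - 1296 = 22113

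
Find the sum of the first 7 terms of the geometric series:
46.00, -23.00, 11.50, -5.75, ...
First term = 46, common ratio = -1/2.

Sₙ = a(1 - rⁿ) / (1 - r)
S_7 = 46(1 - (-1/2)^7) / (1 - (-1/2))
S_7 = 46(1 - (-1/128)) / (3/2)
S_7 = 989/32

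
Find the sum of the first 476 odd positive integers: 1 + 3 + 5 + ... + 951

Sum of first n odd numbers = n²
= 476²
= 226576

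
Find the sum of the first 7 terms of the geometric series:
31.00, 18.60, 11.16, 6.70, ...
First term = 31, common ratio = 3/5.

Sₙ = a(1 - rⁿ) / (1 - r)
S_7 = 31(1 - (3/5)^7) / (1 - (3/5))
S_7 = 31(1 - (2187/78125)) / (2/5)
S_7 = 1177039/15625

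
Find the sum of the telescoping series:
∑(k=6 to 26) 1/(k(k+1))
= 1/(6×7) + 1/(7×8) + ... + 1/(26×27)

Partial fractions: 1/(k(k+1)) = 1/k - 1/(k+1)
The series telescopes:
= (1/6 - 1/7) + (1/7 - 1/8) + ... + (1/26 - 1/27)
= 1/6 - 1/27
= 7/54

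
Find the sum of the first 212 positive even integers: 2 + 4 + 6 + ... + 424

Sum of first n even numbers = n(n+1)
= 212×213
= 45156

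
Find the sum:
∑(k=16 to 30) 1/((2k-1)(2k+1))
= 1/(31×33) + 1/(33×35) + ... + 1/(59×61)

Partial fractions: 1/((2k-1)(2k+1)) = (1/2)[1/(2k-1) - 1/(2k+1)]
The series telescopes:
= (1/2)[1/31 - 1/61]
= 15/1891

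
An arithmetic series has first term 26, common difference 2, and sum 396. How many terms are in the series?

Using S = n/2 × [2a + (n-1)d]
396 = n/2 × [2(26) + (n-1)(2)]
396 = n/2 × [52 + 2n - 2]
792 = n × [50 + 2n]
2n² + (50)n - 792 = 0
Discriminant: Δ = (50)² - 4(2)(-792) = 2500 + 6336 = 8836
√Δ = 94
n = [-(50) + √Δ] / (2·2) = (-50 + 94) / 4 = 44 / 4 = 11
(The negative root is discarded since n must be a positive integer.)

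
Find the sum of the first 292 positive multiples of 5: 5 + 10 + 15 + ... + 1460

Factor out 5: = 5(1 + 2 + ... + 292) = 5 × n(n+1)/2
= 5 × 292×293/2
= 5 × 42778
= 213890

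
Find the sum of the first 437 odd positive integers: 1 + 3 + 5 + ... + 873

Sum of first n odd numbers = n²
= 437²
= 190969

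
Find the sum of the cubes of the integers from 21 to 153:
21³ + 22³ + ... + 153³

Use ∑_{k=1}^{n} k³ = [n(n+1)/2]², then subtract the first 20 terms.
∑_{k=1}^{153} k³ = [153×154/2]² = 11781² = 138791961
∑_{k=1}^{20} k³ = [20×21/2]² = 210² = 44100
∑_{k=21}^{153} k³ = 138791961 - 44100 = 138747861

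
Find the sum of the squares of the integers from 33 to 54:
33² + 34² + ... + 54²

Use ∑_{k=1}^{n} k² = n(n+1)(2n+1)/6, then subtract the first 32 terms.
∑_{k=1}^{54} k² = 54×55×109/6 = 53955
∑_{k=1}^{32} k² = 32×33×65/6 = 11440
∑_{k=33}^{54} k² = 53955 - 11440 = 42515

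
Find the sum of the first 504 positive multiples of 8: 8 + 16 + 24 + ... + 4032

Factor out 8: = 8(1 + 2 + ... + 504) = 8 × n(n+1)/2
= 8 × 504×505/2
= 8 × 127260
= 1018080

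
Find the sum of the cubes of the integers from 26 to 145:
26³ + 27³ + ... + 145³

Use ∑_{k=1}^{n} k³ = [n(n+1)/2]², then subtract the first 25 terms.
∑_{k=1}^{145} k³ = [145×146/2]² = 10585² = 112042225
∑_{k=1}^{25} k³ = [25×26/2]² = 325² = 105625
∑_{k=26}^{145} k³ = 112042225 - 105625 = 111936600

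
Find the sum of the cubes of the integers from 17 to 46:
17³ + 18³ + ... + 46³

Use ∑_{k=1}^{n} k³ = [n(n+1)/2]², then subtract the first 16 terms.
∑_{k=1}^{46} k³ = [46×47/2]² = 1081² = 1168561
∑_{k=1}^{16} k³ = [16×17/2]² = 136² = 18496
∑_{k=17}^{46} k³ = 1168561 - 18496 = 1150065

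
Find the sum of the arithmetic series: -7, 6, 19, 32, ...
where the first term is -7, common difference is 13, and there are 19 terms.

Sₙ = n/2 × (first + last)
Last term = a + (n-1)d = -7 + (19-1)×13 = 227
S_19 = 19/2 × (-7 + 227)
S_19 = 19/2 × 220 = 2090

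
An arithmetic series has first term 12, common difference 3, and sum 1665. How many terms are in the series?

Using S = n/2 × [2a + (n-1)d]
1665 = n/2 × [2(12) + (n-1)(3)]
1665 = n/2 × [24 + 3n - 3]
3330 = n × [21 + 3n]
3n² + (21)n - 3330 = 0
Discriminant: Δ = (21)² - 4(3)(-3330) = 441 + 39960 = 40401
√Δ = 201
n = [-(21) + √Δ] / (2·3) = (-21 + 201) / 6 = 180 / 6 = 30
(The negative root is discarded since n must be a positive integer.)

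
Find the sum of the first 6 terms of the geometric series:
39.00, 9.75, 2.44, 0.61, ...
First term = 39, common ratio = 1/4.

Sₙ = a(1 - rⁿ) / (1 - r)
S_6 = 39(1 - (1/4)^6) / (1 - (1/4))
S_6 = 39(1 - (1/4096)) / (3/4)
S_6 = 53235/1024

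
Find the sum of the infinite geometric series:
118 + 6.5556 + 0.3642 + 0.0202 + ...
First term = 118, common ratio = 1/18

For |r| < 1, S = a / (1 - r)
S = 118 / (1 - (1/18))
S = 118 / (17/18)
S = 2124/17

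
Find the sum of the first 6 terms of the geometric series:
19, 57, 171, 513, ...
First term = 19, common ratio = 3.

Sₙ = a(1 - rⁿ) / (1 - r)
S_6 = 19(1 - 3^6) / (1 - 3)
S_6 = 19(1 - 729) / (-2)
S_6 = 6916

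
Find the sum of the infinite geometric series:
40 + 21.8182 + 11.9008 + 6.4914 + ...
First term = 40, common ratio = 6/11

For |r| < 1, S = a / (1 - r)
S = 40 / (1 - (6/11))
S = 40 / (5/11)
S = 88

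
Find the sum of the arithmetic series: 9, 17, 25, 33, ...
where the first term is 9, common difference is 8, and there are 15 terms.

Sₙ = n/2 × (first + last)
Last term = a + (n-1)d = 9 + (15-1)×8 = 121
S_15 = 15/2 × (9 + 121)
S_15 = 15/2 × 130 = 975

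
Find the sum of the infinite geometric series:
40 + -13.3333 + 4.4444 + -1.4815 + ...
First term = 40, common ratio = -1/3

For |r| < 1, S = a / (1 - r)
S = 40 / (1 - (-1/3))
S = 40 / (4/3)
S = 30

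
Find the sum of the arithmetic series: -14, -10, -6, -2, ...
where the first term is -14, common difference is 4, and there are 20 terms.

Sₙ = n/2 × (first + last)
Last term = a + (n-1)d = -14 + (20-1)×4 = 62
S_20 = 20/2 × (-14 + 62)
S_20 = 20/2 × 48 = 480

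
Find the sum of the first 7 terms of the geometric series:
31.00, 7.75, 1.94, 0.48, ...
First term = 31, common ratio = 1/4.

Sₙ = a(1 - rⁿ) / (1 - r)
S_7 = 31(1 - (1/4)^7) / (1 - (1/4))
S_7 = 31(1 - (1/16384)) / (3/4)
S_7 = 169291/4096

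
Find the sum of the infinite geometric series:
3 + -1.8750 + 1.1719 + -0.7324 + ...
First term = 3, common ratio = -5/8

For |r| < 1, S = a / (1 - r)
S = 3 / (1 - (-5/8))
S = 3 / (13/8)
S = 24/13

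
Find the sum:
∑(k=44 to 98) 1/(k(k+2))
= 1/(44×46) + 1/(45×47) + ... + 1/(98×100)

Partial fractions: 1/(k(k+2)) = (1/2)[1/k - 1/(k+2)]
Telescoping leaves the first two and last two terms:
= (1/2)[1/44 + 1/45 - 1/99 - 1/100]
= 41/3300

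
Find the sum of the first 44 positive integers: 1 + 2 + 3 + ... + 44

Formula: ∑k = n(n+1)/2
= 44×45/2
= 1980/2
= 990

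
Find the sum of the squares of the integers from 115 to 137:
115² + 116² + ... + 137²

Use ∑_{k=1}^{n} k² = n(n+1)(2n+1)/6, then subtract the first 114 terms.
∑_{k=1}^{137} k² = 137×138×275/6 = 866525
∑_{k=1}^{114} k² = 114×115×229/6 = 500365
∑_{k=115}^{137} k² = 866525 - 500365 = 366160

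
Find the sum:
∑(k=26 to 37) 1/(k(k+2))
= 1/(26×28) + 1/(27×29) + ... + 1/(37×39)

Partial fractions: 1/(k(k+2)) = (1/2)[1/k - 1/(k+2)]
Telescoping leaves the first two and last two terms:
= (1/2)[1/26 + 1/27 - 1/38 - 1/39]
= 157/13338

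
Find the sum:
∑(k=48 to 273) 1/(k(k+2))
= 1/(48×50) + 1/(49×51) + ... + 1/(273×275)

Partial fractions: 1/(k(k+2)) = (1/2)[1/k - 1/(k+2)]
Telescoping leaves the first two and last two terms:
= (1/2)[1/48 + 1/49 - 1/274 - 1/275]
= 3008851/177223200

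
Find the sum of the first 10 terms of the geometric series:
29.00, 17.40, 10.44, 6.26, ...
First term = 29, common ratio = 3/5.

Sₙ = a(1 - rⁿ) / (1 - r)
S_10 = 29(1 - (3/5)^10) / (1 - (3/5))
S_10 = 29(1 - (59049/9765625)) / (2/5)
S_10 = 140745352/1953125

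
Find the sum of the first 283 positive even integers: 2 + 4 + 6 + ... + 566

Sum of first n even numbers = n(n+1)
= 283×284
= 80372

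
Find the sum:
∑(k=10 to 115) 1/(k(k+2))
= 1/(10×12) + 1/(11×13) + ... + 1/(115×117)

Partial fractions: 1/(k(k+2)) = (1/2)[1/k - 1/(k+2)]
Telescoping leaves the first two and last two terms:
= (1/2)[1/10 + 1/11 - 1/116 - 1/117]
= 129691/1492920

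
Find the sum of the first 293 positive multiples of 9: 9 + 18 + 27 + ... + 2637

Factor out 9: = 9(1 + 2 + ... + 293) = 9 × n(n+1)/2
= 9 × 293×294/2
= 9 × 43071
= 387639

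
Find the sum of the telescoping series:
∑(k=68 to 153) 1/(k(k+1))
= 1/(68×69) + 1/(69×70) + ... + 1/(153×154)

Partial fractions: 1/(k(k+1)) = 1/k - 1/(k+1)
The series telescopes:
= (1/68 - 1/69) + (1/69 - 1/70) + ... + (1/153 - 1/154)
= 1/68 - 1/154
= 43/5236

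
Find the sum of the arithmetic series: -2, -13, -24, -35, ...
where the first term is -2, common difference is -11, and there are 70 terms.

Sₙ = n/2 × (first + last)
Last term = a + (n-1)d = -2 + (70-1)×(-11) = -761
S_70 = 70/2 × (-2 + (-761))
S_70 = 70/2 × (-763) = -26705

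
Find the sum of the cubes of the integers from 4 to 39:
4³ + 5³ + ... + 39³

Use ∑_{k=1}^{n} k³ = [n(n+1)/2]², then subtract the first 3 terms.
∑_{k=1}^{39} k³ = [39×40/2]² = 780² = 608400
∑_{k=1}^{3} k³ = [3×4/2]² = 6² = 36
∑_{k=4}^{39} k³ = 608400 - 36 = 608364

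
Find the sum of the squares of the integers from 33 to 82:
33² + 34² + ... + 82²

Use ∑_{k=1}^{n} k² = n(n+1)(2n+1)/6, then subtract the first 32 terms.
∑_{k=1}^{82} k² = 82×83×165/6 = 187165
∑_{k=1}^{32} k² = 32×33×65/6 = 11440
∑_{k=33}^{82} k² = 187165 - 11440 = 175725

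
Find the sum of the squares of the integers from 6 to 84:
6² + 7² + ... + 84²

Use ∑_{k=1}^{n} k² = n(n+1)(2n+1)/6, then subtract the first 5 terms.
∑_{k=1}^{84} k² = 84×85×169/6 = 201110
∑_{k=1}^{5} k² = 5×6×11/6 = 55
∑_{k=6}^{84} k² = 201110 - 55 = 201055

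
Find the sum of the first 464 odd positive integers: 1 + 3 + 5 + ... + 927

Sum of first n odd numbers = n²
= 464²
= 215296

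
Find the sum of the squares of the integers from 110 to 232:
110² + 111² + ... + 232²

Use ∑_{k=1}^{n} k² = n(n+1)(2n+1)/6, then subtract the first 109 terms.
∑_{k=1}^{232} k² = 232×233×465/6 = 4189340
∑_{k=1}^{109} k² = 109×110×219/6 = 437635
∑_{k=110}^{232} k² = 4189340 - 437635 = 3751705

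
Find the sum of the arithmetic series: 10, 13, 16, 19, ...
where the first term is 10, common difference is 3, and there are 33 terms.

Sₙ = n/2 × (first + last)
Last term = a + (n-1)d = 10 + (33-1)×3 = 106
S_33 = 33/2 × (10 + 106)
S_33 = 33/2 × 116 = 1914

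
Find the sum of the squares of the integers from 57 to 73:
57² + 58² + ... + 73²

Use ∑_{k=1}^{n} k² = n(n+1)(2n+1)/6, then subtract the first 56 terms.
∑_{k=1}^{73} k² = 73×74×147/6 = 132349
∑_{k=1}^{56} k² = 56×57×113/6 = 60116
∑_{k=57}^{73} k² = 132349 - 60116 = 72233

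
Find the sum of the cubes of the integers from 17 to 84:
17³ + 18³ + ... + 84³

Use ∑_{k=1}^{n} k³ = [n(n+1)/2]², then subtract the first 16 terms.
∑_{k=1}^{84} k³ = [84×85/2]² = 3570² = 12744900
∑_{k=1}^{16} k³ = [16×17/2]² = 136² = 18496
∑_{k=17}^{84} k³ = 12744900 - 18496 = 12726404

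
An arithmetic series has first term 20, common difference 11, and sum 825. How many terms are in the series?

Using S = n/2 × [2a + (n-1)d]
825 = n/2 × [2(20) + (n-1)(11)]
825 = n/2 × [40 + 11n - 11]
1650 = n × [29 + 11n]
11n² + (29)n - 1650 = 0
Discriminant: Δ = (29)² - 4(11)(-1650) = 841 + 72600 = 73441
√Δ = 271
n = [-(29) + √Δ] / (2·11) = (-29 + 271) / 22 = 242 / 22 = 11
(The negative root is discarded since n must be a positive integer.)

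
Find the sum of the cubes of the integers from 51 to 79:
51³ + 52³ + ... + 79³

Use ∑_{k=1}^{n} k³ = [n(n+1)/2]², then subtract the first 50 terms.
∑_{k=1}^{79} k³ = [79×80/2]² = 3160² = 9985600
∑_{k=1}^{50} k³ = [50×51/2]² = 1275² = 1625625
∑_{k=51}^{79} k³ = 9985600 - 1625625 = 8359975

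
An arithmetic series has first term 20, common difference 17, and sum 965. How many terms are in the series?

Using S = n/2 × [2a + (n-1)d]
965 = n/2 × [2(20) + (n-1)(17)]
965 = n/2 × [40 + 17n - 17]
1930 = n × [23 + 17n]
17n² + (23)n - 1930 = 0
Discriminant: Δ = (23)² - 4(17)(-1930) = 529 + 131240 = 131769
√Δ = 363
n = [-(23) + √Δ] / (2·17) = (-23 + 363) / 34 = 340 / 34 = 10
(The negative root is discarded since n must be a positive integer.)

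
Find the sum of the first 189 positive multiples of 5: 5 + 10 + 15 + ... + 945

Factor out 5: = 5(1 + 2 + ... + 189) = 5 × n(n+1)/2
= 5 × 189×190/2
= 5 × 17955
= 89775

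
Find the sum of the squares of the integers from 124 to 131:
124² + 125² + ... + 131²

Use ∑_{k=1}^{n} k² = n(n+1)(2n+1)/6, then subtract the first 123 terms.
∑_{k=1}^{131} k² = 131×132×263/6 = 757966
∑_{k=1}^{123} k² = 123×124×247/6 = 627874
∑_{k=124}^{131} k² = 757966 - 627874 = 130092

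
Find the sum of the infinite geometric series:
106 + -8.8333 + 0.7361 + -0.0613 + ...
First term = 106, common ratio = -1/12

For |r| < 1, S = a / (1 - r)
S = 106 / (1 - (-1/12))
S = 106 / (13/12)
S = 1272/13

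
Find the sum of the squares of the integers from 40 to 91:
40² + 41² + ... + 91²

Use ∑_{k=1}^{n} k² = n(n+1)(2n+1)/6, then subtract the first 39 terms.
∑_{k=1}^{91} k² = 91×92×183/6 = 255346
∑_{k=1}^{39} k² = 39×40×79/6 = 20540
∑_{k=40}^{91} k² = 255346 - 20540 = 234806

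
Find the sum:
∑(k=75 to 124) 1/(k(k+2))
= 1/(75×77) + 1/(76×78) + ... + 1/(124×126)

Partial fractions: 1/(k(k+2)) = (1/2)[1/k - 1/(k+2)]
Telescoping leaves the first two and last two terms:
= (1/2)[1/75 + 1/76 - 1/125 - 1/126]
= 6317/1197000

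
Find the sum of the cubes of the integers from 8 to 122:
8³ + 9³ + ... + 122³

Use ∑_{k=1}^{n} k³ = [n(n+1)/2]², then subtract the first 7 terms.
∑_{k=1}^{122} k³ = [122×123/2]² = 7503² = 56295009
∑_{k=1}^{7} k³ = [7×8/2]² = 28² = 784
∑_{k=8}^{122} k³ = 56295009 - 784 = 56294225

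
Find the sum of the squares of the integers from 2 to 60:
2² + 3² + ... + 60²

Use ∑_{k=1}^{n} k² = n(n+1)(2n+1)/6, then subtract the first 1 terms.
∑_{k=1}^{60} k² = 60×61×121/6 = 73810
∑_{k=1}^{1} k² = 1×2×3/6 = 1
∑_{k=2}^{60} k² = 73810 - 1 = 73809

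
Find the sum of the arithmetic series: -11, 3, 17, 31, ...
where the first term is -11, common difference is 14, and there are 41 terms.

Sₙ = n/2 × (first + last)
Last term = a + (n-1)d = -11 + (41-1)×14 = 549
S_41 = 41/2 × (-11 + 549)
S_41 = 41/2 × 538 = 11029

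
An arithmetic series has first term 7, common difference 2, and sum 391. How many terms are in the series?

Using S = n/2 × [2a + (n-1)d]
391 = n/2 × [2(7) + (n-1)(2)]
391 = n/2 × [14 + 2n - 2]
782 = n × [12 + 2n]
2n² + (12)n - 782 = 0
Discriminant: Δ = (12)² - 4(2)(-782) = 144 + 6256 = 6400
√Δ = 80
n = [-(12) + √Δ] / (2·2) = (-12 + 80) / 4 = 68 / 4 = 17
(The negative root is discarded since n must be a positive integer.)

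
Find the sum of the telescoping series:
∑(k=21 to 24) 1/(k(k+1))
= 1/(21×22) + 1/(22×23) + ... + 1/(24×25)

Partial fractions: 1/(k(k+1)) = 1/k - 1/(k+1)
The series telescopes:
= (1/21 - 1/22) + (1/22 - 1/23) + ... + (1/24 - 1/25)
= 1/21 - 1/25
= 4/525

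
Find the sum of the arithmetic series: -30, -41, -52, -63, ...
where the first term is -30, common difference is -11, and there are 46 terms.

Sₙ = n/2 × (first + last)
Last term = a + (n-1)d = -30 + (46-1)×(-11) = -525
S_46 = 46/2 × (-30 + (-525))
S_46 = 46/2 × (-555) = -12765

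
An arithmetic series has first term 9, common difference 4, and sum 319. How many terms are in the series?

Using S = n/2 × [2a + (n-1)d]
319 = n/2 × [2(9) + (n-1)(4)]
319 = n/2 × [18 + 4n - 4]
638 = n × [14 + 4n]
4n² + (14)n - 638 = 0
Discriminant: Δ = (14)² - 4(4)(-638) = 196 + 10208 = 10404
√Δ = 102
n = [-(14) + √Δ] / (2·4) = (-14 + 102) / 8 = 88 / 8 = 11
(The negative root is discarded since n must be a positive integer.)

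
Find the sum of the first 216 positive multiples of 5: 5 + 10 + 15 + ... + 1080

Factor out 5: = 5(1 + 2 + ... + 216) = 5 × n(n+1)/2
= 5 × 216×217/2
= 5 × 23436
= 117180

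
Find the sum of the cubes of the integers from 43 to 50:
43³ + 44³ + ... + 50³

Use ∑_{k=1}^{n} k³ = [n(n+1)/2]², then subtract the first 42 terms.
∑_{k=1}^{50} k³ = [50×51/2]² = 1275² = 1625625
∑_{k=1}^{42} k³ = [42×43/2]² = 903² = 815409
∑_{k=43}^{50} k³ = 1625625 - 815409 = 810216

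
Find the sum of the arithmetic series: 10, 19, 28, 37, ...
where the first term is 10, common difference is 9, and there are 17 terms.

Sₙ = n/2 × (first + last)
Last term = a + (n-1)d = 10 + (17-1)×9 = 154
S_17 = 17/2 × (10 + 154)
S_17 = 17/2 × 164 = 1394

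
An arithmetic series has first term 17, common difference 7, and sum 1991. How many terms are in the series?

Using S = n/2 × [2a + (n-1)d]
1991 = n/2 × [2(17) + (n-1)(7)]
1991 = n/2 × [34 + 7n - 7]
3982 = n × [27 + 7n]
7n² + (27)n - 3982 = 0
Discriminant: Δ = (27)² - 4(7)(-3982) = 729 + 111496 = 112225
√Δ = 335
n = [-(27) + √Δ] / (2·7) = (-27 + 335) / 14 = 308 / 14 = 22
(The negative root is discarded since n must be a positive integer.)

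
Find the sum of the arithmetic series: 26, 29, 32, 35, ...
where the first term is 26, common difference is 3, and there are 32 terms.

Sₙ = n/2 × (first + last)
Last term = a + (n-1)d = 26 + (32-1)×3 = 119
S_32 = 32/2 × (26 + 119)
S_32 = 32/2 × 145 = 2320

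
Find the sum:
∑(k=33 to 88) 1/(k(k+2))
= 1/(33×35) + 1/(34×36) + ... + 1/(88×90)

Partial fractions: 1/(k(k+2)) = (1/2)[1/k - 1/(k+2)]
Telescoping leaves the first two and last two terms:
= (1/2)[1/33 + 1/34 - 1/89 - 1/90]
= 13993/748935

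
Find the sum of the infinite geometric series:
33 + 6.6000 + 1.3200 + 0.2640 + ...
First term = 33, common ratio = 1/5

For |r| < 1, S = a / (1 - r)
S = 33 / (1 - (1/5))
S = 33 / (4/5)
S = 165/4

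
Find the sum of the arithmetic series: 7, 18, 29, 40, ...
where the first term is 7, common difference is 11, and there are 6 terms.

Sₙ = n/2 × (first + last)
Last term = a + (n-1)d = 7 + (6-1)×11 = 62
S_6 = 6/2 × (7 + 62)
S_6 = 6/2 × 69 = 207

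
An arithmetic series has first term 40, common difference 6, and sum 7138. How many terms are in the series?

Using S = n/2 × [2a + (n-1)d]
7138 = n/2 × [2(40) + (n-1)(6)]
7138 = n/2 × [80 + 6n - 6]
14276 = n × [74 + 6n]
6n² + (74)n - 14276 = 0
Discriminant: Δ = (74)² - 4(6)(-14276) = 5476 + 342624 = 348100
√Δ = 590
n = [-(74) + √Δ] / (2·6) = (-74 + 590) / 12 = 516 / 12 = 43
(The negative root is discarded since n must be a positive integer.)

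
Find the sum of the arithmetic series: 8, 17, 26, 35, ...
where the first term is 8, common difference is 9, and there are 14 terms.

Sₙ = n/2 × (first + last)
Last term = a + (n-1)d = 8 + (14-1)×9 = 125
S_14 = 14/2 × (8 + 125)
S_14 = 14/2 × 133 = 931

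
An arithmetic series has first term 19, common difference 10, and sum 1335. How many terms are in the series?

Using S = n/2 × [2a + (n-1)d]
1335 = n/2 × [2(19) + (n-1)(10)]
1335 = n/2 × [38 + 10n - 10]
2670 = n × [28 + 10n]
10n² + (28)n - 2670 = 0
Discriminant: Δ = (28)² - 4(10)(-2670) = 784 + 106800 = 107584
√Δ = 328
n = [-(28) + √Δ] / (2·10) = (-28 + 328) / 20 = 300 / 20 = 15
(The negative root is discarded since n must be a positive integer.)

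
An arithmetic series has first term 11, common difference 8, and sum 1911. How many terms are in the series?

Using S = n/2 × [2a + (n-1)d]
1911 = n/2 × [2(11) + (n-1)(8)]
1911 = n/2 × [22 + 8n - 8]
3822 = n × [14 + 8n]
8n² + (14)n - 3822 = 0
Discriminant: Δ = (14)² - 4(8)(-3822) = 196 + 122304 = 122500
√Δ = 350
n = [-(14) + √Δ] / (2·8) = (-14 + 350) / 16 = 336 / 16 = 21
(The negative root is discarded since n must be a positive integer.)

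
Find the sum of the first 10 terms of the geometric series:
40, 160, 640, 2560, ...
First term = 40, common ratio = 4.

Sₙ = a(1 - rⁿ) / (1 - r)
S_10 = 40(1 - 4^10) / (1 - 4)
S_10 = 40(1 - 1048576) / (-3)
S_10 = 13981000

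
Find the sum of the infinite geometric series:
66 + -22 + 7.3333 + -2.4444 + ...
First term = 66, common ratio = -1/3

For |r| < 1, S = a / (1 - r)
S = 66 / (1 - (-1/3))
S = 66 / (4/3)
S = 99/2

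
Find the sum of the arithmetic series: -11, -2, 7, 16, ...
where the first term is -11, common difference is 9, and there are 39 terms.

Sₙ = n/2 × (first + last)
Last term = a + (n-1)d = -11 + (39-1)×9 = 331
S_39 = 39/2 × (-11 + 331)
S_39 = 39/2 × 320 = 6240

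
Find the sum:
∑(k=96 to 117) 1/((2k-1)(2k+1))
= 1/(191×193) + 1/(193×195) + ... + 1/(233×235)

Partial fractions: 1/((2k-1)(2k+1)) = (1/2)[1/(2k-1) - 1/(2k+1)]
The series telescopes:
= (1/2)[1/191 - 1/235]
= 22/44885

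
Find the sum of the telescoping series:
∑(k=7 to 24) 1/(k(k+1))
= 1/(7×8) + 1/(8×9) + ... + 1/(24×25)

Partial fractions: 1/(k(k+1)) = 1/k - 1/(k+1)
The series telescopes:
= (1/7 - 1/8) + (1/8 - 1/9) + ... + (1/24 - 1/25)
= 1/7 - 1/25
= 18/175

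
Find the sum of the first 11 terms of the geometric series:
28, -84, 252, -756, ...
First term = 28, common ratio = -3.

Sₙ = a(1 - rⁿ) / (1 - r)
S_11 = 28(1 - (-3)^11) / (1 - (-3))
S_11 = 28(1 - (-177147)) / (4)
S_11 = 1240036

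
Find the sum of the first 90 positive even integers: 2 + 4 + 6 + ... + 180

Sum of first n even numbers = n(n+1)
= 90×91
= 8190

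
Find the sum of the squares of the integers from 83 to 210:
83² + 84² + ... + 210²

Use ∑_{k=1}^{n} k² = n(n+1)(2n+1)/6, then subtract the first 82 terms.
∑_{k=1}^{210} k² = 210×211×421/6 = 3109085
∑_{k=1}^{82} k² = 82×83×165/6 = 187165
∑_{k=83}^{210} k² = 3109085 - 187165 = 2921920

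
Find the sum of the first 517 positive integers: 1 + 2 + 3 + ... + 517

Formula: ∑k = n(n+1)/2
= 517×518/2
= 267806/2
= 133903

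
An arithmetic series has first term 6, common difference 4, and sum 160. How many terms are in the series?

Using S = n/2 × [2a + (n-1)d]
160 = n/2 × [2(6) + (n-1)(4)]
160 = n/2 × [12 + 4n - 4]
320 = n × [8 + 4n]
4n² + (8)n - 320 = 0
Discriminant: Δ = (8)² - 4(4)(-320) = 64 + 5120 = 5184
√Δ = 72
n = [-(8) + √Δ] / (2·4) = (-8 + 72) / 8 = 64 / 8 = 8
(The negative root is discarded since n must be a positive integer.)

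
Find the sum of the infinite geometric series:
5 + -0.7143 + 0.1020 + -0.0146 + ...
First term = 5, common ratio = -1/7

For |r| < 1, S = a / (1 - r)
S = 5 / (1 - (-1/7))
S = 5 / (8/7)
S = 35/8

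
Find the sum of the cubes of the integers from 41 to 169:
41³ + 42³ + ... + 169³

Use ∑_{k=1}^{n} k³ = [n(n+1)/2]², then subtract the first 40 terms.
∑_{k=1}^{169} k³ = [169×170/2]² = 14365² = 206353225
∑_{k=1}^{40} k³ = [40×41/2]² = 820² = 672400
∑_{k=41}^{169} k³ = 206353225 - 672400 = 205680825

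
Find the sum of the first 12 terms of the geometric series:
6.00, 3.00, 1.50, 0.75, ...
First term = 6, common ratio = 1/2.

Sₙ = a(1 - rⁿ) / (1 - r)
S_12 = 6(1 - (1/2)^12) / (1 - (1/2))
S_12 = 6(1 - (1/4096)) / (1/2)
S_12 = 12285/1024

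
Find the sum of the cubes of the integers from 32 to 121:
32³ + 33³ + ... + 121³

Use ∑_{k=1}^{n} k³ = [n(n+1)/2]², then subtract the first 31 terms.
∑_{k=1}^{121} k³ = [121×122/2]² = 7381² = 54479161
∑_{k=1}^{31} k³ = [31×32/2]² = 496² = 246016
∑_{k=32}^{121} k³ = 54479161 - 246016 = 54233145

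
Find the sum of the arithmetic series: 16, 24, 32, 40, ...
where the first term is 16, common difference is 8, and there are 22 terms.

Sₙ = n/2 × (first + last)
Last term = a + (n-1)d = 16 + (22-1)×8 = 184
S_22 = 22/2 × (16 + 184)
S_22 = 22/2 × 200 = 2200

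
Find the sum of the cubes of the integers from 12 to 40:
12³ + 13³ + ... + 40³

Use ∑_{k=1}^{n} k³ = [n(n+1)/2]², then subtract the first 11 terms.
∑_{k=1}^{40} k³ = [40×41/2]² = 820² = 672400
∑_{k=1}^{11} k³ = [11×12/2]² = 66² = 4356
∑_{k=12}^{40} k³ = 672400 - 4356 = 668044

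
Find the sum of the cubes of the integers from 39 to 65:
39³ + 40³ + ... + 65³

Use ∑_{k=1}^{n} k³ = [n(n+1)/2]², then subtract the first 38 terms.
∑_{k=1}^{65} k³ = [65×66/2]² = 2145² = 4601025
∑_{k=1}^{38} k³ = [38×39/2]² = 741² = 549081
∑_{k=39}^{65} k³ = 4601025 - 549081 = 4051944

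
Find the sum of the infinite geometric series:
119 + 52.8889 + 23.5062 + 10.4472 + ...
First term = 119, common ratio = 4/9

For |r| < 1, S = a / (1 - r)
S = 119 / (1 - (4/9))
S = 119 / (5/9)
S = 1071/5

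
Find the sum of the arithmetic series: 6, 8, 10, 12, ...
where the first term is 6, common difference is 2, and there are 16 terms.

Sₙ = n/2 × (first + last)
Last term = a + (n-1)d = 6 + (16-1)×2 = 36
S_16 = 16/2 × (6 + 36)
S_16 = 16/2 × 42 = 336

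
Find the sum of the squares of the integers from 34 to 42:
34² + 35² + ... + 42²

Use ∑_{k=1}^{n} k² = n(n+1)(2n+1)/6, then subtract the first 33 terms.
∑_{k=1}^{42} k² = 42×43×85/6 = 25585
∑_{k=1}^{33} k² = 33×34×67/6 = 12529
∑_{k=34}^{42} k² = 25585 - 12529 = 13056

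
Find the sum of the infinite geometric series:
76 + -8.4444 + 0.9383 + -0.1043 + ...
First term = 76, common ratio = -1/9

For |r| < 1, S = a / (1 - r)
S = 76 / (1 - (-1/9))
S = 76 / (10/9)
S = 342/5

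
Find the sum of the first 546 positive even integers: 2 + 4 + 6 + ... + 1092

Sum of first n even numbers = n(n+1)
= 546×547
= 298662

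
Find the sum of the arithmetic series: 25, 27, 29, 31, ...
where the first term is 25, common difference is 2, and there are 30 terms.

Sₙ = n/2 × (first + last)
Last term = a + (n-1)d = 25 + (30-1)×2 = 83
S_30 = 30/2 × (25 + 83)
S_30 = 30/2 × 108 = 1620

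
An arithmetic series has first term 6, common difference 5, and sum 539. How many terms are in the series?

Using S = n/2 × [2a + (n-1)d]
539 = n/2 × [2(6) + (n-1)(5)]
539 = n/2 × [12 + 5n - 5]
1078 = n × [7 + 5n]
5n² + (7)n - 1078 = 0
Discriminant: Δ = (7)² - 4(5)(-1078) = 49 + 21560 = 21609
√Δ = 147
n = [-(7) + √Δ] / (2·5) = (-7 + 147) / 10 = 140 / 10 = 14
(The negative root is discarded since n must be a positive integer.)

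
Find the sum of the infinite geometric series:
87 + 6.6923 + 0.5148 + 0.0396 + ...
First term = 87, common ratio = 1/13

For |r| < 1, S = a / (1 - r)
S = 87 / (1 - (1/13))
S = 87 / (12/13)
S = 377/4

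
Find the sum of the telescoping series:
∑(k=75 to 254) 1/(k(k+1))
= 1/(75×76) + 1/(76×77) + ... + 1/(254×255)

Partial fractions: 1/(k(k+1)) = 1/k - 1/(k+1)
The series telescopes:
= (1/75 - 1/76) + (1/76 - 1/77) + ... + (1/254 - 1/255)
= 1/75 - 1/255
= 4/425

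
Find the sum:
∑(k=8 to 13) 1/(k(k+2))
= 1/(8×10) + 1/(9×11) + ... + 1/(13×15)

Partial fractions: 1/(k(k+2)) = (1/2)[1/k - 1/(k+2)]
Telescoping leaves the first two and last two terms:
= (1/2)[1/8 + 1/9 - 1/14 - 1/15]
= 247/5040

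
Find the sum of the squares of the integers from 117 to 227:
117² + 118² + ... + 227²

Use ∑_{k=1}^{n} k² = n(n+1)(2n+1)/6, then subtract the first 116 terms.
∑_{k=1}^{227} k² = 227×228×455/6 = 3924830
∑_{k=1}^{116} k² = 116×117×233/6 = 527046
∑_{k=117}^{227} k² = 3924830 - 527046 = 3397784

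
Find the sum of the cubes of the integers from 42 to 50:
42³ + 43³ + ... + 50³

Use ∑_{k=1}^{n} k³ = [n(n+1)/2]², then subtract the first 41 terms.
∑_{k=1}^{50} k³ = [50×51/2]² = 1275² = 1625625
∑_{k=1}^{41} k³ = [41×42/2]² = 861² = 741321
∑_{k=42}^{50} k³ = 1625625 - 741321 = 884304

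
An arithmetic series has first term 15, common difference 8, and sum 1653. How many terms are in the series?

Using S = n/2 × [2a + (n-1)d]
1653 = n/2 × [2(15) + (n-1)(8)]
1653 = n/2 × [30 + 8n - 8]
3306 = n × [22 + 8n]
8n² + (22)n - 3306 = 0
Discriminant: Δ = (22)² - 4(8)(-3306) = 484 + 105792 = 106276
√Δ = 326
n = [-(22) + √Δ] / (2·8) = (-22 + 326) / 16 = 304 / 16 = 19
(The negative root is discarded since n must be a positive integer.)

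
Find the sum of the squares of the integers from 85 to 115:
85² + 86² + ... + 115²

Use ∑_{k=1}^{n} k² = n(n+1)(2n+1)/6, then subtract the first 84 terms.
∑_{k=1}^{115} k² = 115×116×231/6 = 513590
∑_{k=1}^{84} k² = 84×85×169/6 = 201110
∑_{k=85}^{115} k² = 513590 - 201110 = 312480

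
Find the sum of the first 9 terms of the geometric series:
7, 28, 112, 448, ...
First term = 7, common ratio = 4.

Sₙ = a(1 - rⁿ) / (1 - r)
S_9 = 7(1 - 4^9) / (1 - 4)
S_9 = 7(1 - 262144) / (-3)
S_9 = 611667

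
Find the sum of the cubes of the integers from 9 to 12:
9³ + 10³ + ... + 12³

Use ∑_{k=1}^{n} k³ = [n(n+1)/2]², then subtract the first 8 terms.
∑_{k=1}^{12} k³ = [12×13/2]² = 78² = 6084
∑_{k=1}^{8} k³ = [8×9/2]² = 36² = 1296
∑_{k=9}^{12} k³ = 6084 - 1296 = 4788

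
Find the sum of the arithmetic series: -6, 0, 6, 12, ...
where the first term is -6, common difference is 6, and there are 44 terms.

Sₙ = n/2 × (first + last)
Last term = a + (n-1)d = -6 + (44-1)×6 = 252
S_44 = 44/2 × (-6 + 252)
S_44 = 44/2 × 246 = 5412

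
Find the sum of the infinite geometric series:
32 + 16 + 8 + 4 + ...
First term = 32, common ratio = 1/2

For |r| < 1, S = a / (1 - r)
S = 32 / (1 - (1/2))
S = 32 / (1/2)
S = 64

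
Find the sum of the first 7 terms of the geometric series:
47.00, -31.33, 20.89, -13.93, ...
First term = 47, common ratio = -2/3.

Sₙ = a(1 - rⁿ) / (1 - r)
S_7 = 47(1 - (-2/3)^7) / (1 - (-2/3))
S_7 = 47(1 - (-128/2187)) / (5/3)
S_7 = 21761/729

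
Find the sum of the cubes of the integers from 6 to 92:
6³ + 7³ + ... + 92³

Use ∑_{k=1}^{n} k³ = [n(n+1)/2]², then subtract the first 5 terms.
∑_{k=1}^{92} k³ = [92×93/2]² = 4278² = 18301284
∑_{k=1}^{5} k³ = [5×6/2]² = 15² = 225
∑_{k=6}^{92} k³ = 18301284 - 225 = 18301059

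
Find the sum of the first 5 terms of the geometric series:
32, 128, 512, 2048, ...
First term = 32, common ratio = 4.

Sₙ = a(1 - rⁿ) / (1 - r)
S_5 = 32(1 - 4^5) / (1 - 4)
S_5 = 32(1 - 1024) / (-3)
S_5 = 10912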